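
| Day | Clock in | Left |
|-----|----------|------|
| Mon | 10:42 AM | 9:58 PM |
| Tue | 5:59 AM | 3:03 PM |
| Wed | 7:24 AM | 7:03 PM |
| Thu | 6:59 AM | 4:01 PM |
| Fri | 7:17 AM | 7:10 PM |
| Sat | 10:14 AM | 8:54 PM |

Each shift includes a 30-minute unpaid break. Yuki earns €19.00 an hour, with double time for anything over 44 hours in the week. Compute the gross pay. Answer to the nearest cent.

€1465.53

Mon: 10:42 AM–9:58 PM = 11 h 16 min; less 30 min break → 10 h 46 min
Tue: 5:59 AM–3:03 PM = 9 h 4 min; less 30 min break → 8 h 34 min
Wed: 7:24 AM–7:03 PM = 11 h 39 min; less 30 min break → 11 h 9 min
Thu: 6:59 AM–4:01 PM = 9 h 2 min; less 30 min break → 8 h 32 min
Fri: 7:17 AM–7:10 PM = 11 h 53 min; less 30 min break → 11 h 23 min
Sat: 10:14 AM–8:54 PM = 10 h 40 min; less 30 min break → 10 h 10 min
Total worked: 60 h 34 min = 3634 min.
Regular 44 h 0 min = 2640 min at €19.00/h; overtime 16 h 34 min = 994 min at €38.00/h.
Pay = (2640 × €19.00 + 994 × €38.00) ÷ 60 = €1465.53.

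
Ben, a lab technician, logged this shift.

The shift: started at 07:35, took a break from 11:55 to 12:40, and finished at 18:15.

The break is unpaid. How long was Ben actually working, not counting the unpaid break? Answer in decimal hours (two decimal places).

The shift: 07:35–18:15 = 10 h 40 min; less 45 min break → 9 h 55 min

9.92 hours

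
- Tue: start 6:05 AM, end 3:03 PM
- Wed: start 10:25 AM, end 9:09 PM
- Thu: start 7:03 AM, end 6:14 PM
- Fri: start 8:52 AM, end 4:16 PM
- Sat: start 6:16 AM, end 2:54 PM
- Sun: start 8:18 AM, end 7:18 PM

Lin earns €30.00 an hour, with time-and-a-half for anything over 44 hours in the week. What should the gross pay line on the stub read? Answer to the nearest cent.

Tue: 6:05 AM–3:03 PM = 8 h 58 min
Wed: 10:25 AM–9:09 PM = 10 h 44 min
Thu: 7:03 AM–6:14 PM = 11 h 11 min
Fri: 8:52 AM–4:16 PM = 7 h 24 min
Sat: 6:16 AM–2:54 PM = 8 h 38 min
Sun: 8:18 AM–7:18 PM = 11 h 0 min
Total worked: 57 h 55 min = 3475 min.
Regular 44 h 0 min = 2640 min at €30.00/h; overtime 13 h 55 min = 835 min at €45.00/h.
Pay = (2640 × €30.00 + 835 × €45.00) ÷ 60 = €1946.25.

€1946.25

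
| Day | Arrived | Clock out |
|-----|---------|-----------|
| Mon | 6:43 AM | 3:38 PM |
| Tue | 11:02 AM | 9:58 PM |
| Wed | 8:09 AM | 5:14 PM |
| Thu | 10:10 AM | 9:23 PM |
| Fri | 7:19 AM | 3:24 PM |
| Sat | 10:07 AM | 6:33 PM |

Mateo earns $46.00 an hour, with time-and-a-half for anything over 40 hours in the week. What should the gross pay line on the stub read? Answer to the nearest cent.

Mon: 6:43 AM–3:38 PM = 8 h 55 min
Tue: 11:02 AM–9:58 PM = 10 h 56 min
Wed: 8:09 AM–5:14 PM = 9 h 5 min
Thu: 10:10 AM–9:23 PM = 11 h 13 min
Fri: 7:19 AM–3:24 PM = 8 h 5 min
Sat: 10:07 AM–6:33 PM = 8 h 26 min
Total worked: 56 h 40 min = 3400 min.
Regular 40 h 0 min = 2400 min at $46.00/h; overtime 16 h 40 min = 1000 min at $69.00/h.
Pay = (2400 × $46.00 + 1000 × $69.00) ÷ 60 = $2990.00.

$2990.00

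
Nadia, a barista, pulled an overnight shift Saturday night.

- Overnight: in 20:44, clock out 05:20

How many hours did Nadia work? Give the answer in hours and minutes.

8 h 36 min

Overnight: 20:44 → midnight = 3 h 16 min; midnight → 05:20 = 5 h 20 min; span 8 h 36 min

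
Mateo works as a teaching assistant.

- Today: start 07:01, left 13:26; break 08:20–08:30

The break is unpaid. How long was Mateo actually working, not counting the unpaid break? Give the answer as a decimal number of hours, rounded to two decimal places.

Today: 07:01–13:26 = 6 h 25 min; less 10 min break → 6 h 15 min

6.25 hours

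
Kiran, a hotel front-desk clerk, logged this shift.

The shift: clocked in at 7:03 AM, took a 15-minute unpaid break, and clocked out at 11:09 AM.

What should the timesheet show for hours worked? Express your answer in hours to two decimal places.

The shift: 7:03 AM–11:09 AM = 4 h 6 min; less 15 min break → 3 h 51 min

3.85 hours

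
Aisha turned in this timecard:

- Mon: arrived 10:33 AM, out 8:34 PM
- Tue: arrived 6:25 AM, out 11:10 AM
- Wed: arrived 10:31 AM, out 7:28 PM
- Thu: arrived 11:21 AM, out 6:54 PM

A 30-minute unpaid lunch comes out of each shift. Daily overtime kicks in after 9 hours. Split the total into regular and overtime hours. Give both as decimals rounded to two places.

Regular 28.75 hours, overtime 0.52 hours

Mon: 10:33 AM–8:34 PM = 10 h 1 min; less 30 min break → 9 h 31 min
Tue: 6:25 AM–11:10 AM = 4 h 45 min; less 30 min break → 4 h 15 min
Wed: 10:31 AM–7:28 PM = 8 h 57 min; less 30 min break → 8 h 27 min
Thu: 11:21 AM–6:54 PM = 7 h 33 min; less 30 min break → 7 h 3 min
Mon reg 9 h 0 min / OT 0 h 31 min; Tue reg 4 h 15 min / OT 0 h 0 min; Wed reg 8 h 27 min / OT 0 h 0 min; Thu reg 7 h 3 min / OT 0 h 0 min.
Totals: regular 28 h 45 min, overtime 0 h 31 min.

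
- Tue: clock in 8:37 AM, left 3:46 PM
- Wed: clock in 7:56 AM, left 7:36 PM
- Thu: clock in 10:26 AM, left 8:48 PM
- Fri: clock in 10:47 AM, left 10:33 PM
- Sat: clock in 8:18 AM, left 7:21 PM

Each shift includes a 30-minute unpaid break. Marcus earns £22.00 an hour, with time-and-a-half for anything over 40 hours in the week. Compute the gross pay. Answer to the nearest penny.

Tue: 8:37 AM–3:46 PM = 7 h 9 min; less 30 min break → 6 h 39 min
Wed: 7:56 AM–7:36 PM = 11 h 40 min; less 30 min break → 11 h 10 min
Thu: 10:26 AM–8:48 PM = 10 h 22 min; less 30 min break → 9 h 52 min
Fri: 10:47 AM–10:33 PM = 11 h 46 min; less 30 min break → 11 h 16 min
Sat: 8:18 AM–7:21 PM = 11 h 3 min; less 30 min break → 10 h 33 min
Total worked: 49 h 30 min = 2970 min.
Regular 40 h 0 min = 2400 min at £22.00/h; overtime 9 h 30 min = 570 min at £33.00/h.
Pay = (2400 × £22.00 + 570 × £33.00) ÷ 60 = £1193.50.

£1193.50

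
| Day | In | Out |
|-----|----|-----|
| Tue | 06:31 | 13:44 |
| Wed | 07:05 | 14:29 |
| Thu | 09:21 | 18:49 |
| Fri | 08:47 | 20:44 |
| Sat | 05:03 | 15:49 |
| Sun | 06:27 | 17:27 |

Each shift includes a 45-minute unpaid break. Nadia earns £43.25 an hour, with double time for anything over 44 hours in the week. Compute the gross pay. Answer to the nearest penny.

Tue: 06:31–13:44 = 7 h 13 min; less 45 min break → 6 h 28 min
Wed: 07:05–14:29 = 7 h 24 min; less 45 min break → 6 h 39 min
Thu: 09:21–18:49 = 9 h 28 min; less 45 min break → 8 h 43 min
Fri: 08:47–20:44 = 11 h 57 min; less 45 min break → 11 h 12 min
Sat: 05:03–15:49 = 10 h 46 min; less 45 min break → 10 h 1 min
Sun: 06:27–17:27 = 11 h 0 min; less 45 min break → 10 h 15 min
Total worked: 53 h 18 min = 3198 min.
Regular 44 h 0 min = 2640 min at £43.25/h; overtime 9 h 18 min = 558 min at £86.50/h.
Pay = (2640 × £43.25 + 558 × £86.50) ÷ 60 = £2707.45.

£2707.45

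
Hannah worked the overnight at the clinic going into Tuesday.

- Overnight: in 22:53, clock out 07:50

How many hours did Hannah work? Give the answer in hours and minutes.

Overnight: 22:53 → midnight = 1 h 7 min; midnight → 07:50 = 7 h 50 min; span 8 h 57 min

8 h 57 min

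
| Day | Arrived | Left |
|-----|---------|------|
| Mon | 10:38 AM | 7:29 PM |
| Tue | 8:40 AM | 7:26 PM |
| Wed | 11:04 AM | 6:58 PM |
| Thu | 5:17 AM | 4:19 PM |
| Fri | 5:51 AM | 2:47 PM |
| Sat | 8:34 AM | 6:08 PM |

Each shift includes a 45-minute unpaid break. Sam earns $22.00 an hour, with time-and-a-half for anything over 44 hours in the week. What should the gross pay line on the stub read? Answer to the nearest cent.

Mon: 10:38 AM–7:29 PM = 8 h 51 min; less 45 min break → 8 h 6 min
Tue: 8:40 AM–7:26 PM = 10 h 46 min; less 45 min break → 10 h 1 min
Wed: 11:04 AM–6:58 PM = 7 h 54 min; less 45 min break → 7 h 9 min
Thu: 5:17 AM–4:19 PM = 11 h 2 min; less 45 min break → 10 h 17 min
Fri: 5:51 AM–2:47 PM = 8 h 56 min; less 45 min break → 8 h 11 min
Sat: 8:34 AM–6:08 PM = 9 h 34 min; less 45 min break → 8 h 49 min
Total worked: 52 h 33 min = 3153 min.
Regular 44 h 0 min = 2640 min at $22.00/h; overtime 8 h 33 min = 513 min at $33.00/h.
Pay = (2640 × $22.00 + 513 × $33.00) ÷ 60 = $1250.15.

$1250.15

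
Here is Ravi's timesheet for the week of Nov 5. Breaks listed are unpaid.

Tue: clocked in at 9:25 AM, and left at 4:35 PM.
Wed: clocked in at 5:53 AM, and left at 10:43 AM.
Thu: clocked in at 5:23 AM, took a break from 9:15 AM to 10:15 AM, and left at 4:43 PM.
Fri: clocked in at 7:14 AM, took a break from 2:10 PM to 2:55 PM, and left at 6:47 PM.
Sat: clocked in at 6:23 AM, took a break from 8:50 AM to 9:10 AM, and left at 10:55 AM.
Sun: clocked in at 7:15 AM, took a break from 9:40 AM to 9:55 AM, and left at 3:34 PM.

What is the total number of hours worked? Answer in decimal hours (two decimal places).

Tue: 9:25 AM–4:35 PM = 7 h 10 min
Wed: 5:53 AM–10:43 AM = 4 h 50 min
Thu: 5:23 AM–4:43 PM = 11 h 20 min; less 60 min break → 10 h 20 min
Fri: 7:14 AM–6:47 PM = 11 h 33 min; less 45 min break → 10 h 48 min
Sat: 6:23 AM–10:55 AM = 4 h 32 min; less 20 min break → 4 h 12 min
Sun: 7:15 AM–3:34 PM = 8 h 19 min; less 15 min break → 8 h 4 min
Total: 7 h 10 min + 4 h 50 min + 10 h 20 min + 10 h 48 min + 4 h 12 min + 8 h 4 min = 45 h 24 min.

45.40 hours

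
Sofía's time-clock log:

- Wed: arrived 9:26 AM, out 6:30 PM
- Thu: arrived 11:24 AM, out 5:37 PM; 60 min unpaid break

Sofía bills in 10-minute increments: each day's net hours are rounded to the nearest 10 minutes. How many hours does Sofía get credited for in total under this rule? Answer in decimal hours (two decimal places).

14.17 hours

Wed: 9:26 AM–6:30 PM = 9 h 4 min → rounds to 9 h 0 min
Thu: 11:24 AM–5:37 PM = 6 h 13 min − 60 min = 5 h 13 min → rounds to 5 h 10 min
Total credited: 14 h 10 min.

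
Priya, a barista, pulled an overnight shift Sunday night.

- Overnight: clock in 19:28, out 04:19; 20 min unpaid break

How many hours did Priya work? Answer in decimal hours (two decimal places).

Overnight: 19:28 → midnight = 4 h 32 min; midnight → 04:19 = 4 h 19 min; span 8 h 51 min; less 20 min break → 8 h 31 min

8.52 hours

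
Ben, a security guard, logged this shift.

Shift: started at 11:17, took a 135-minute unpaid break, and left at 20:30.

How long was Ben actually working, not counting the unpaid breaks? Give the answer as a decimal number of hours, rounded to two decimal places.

Shift: 11:17–20:30 = 9 h 13 min; less 135 min break → 6 h 58 min

6.97 hours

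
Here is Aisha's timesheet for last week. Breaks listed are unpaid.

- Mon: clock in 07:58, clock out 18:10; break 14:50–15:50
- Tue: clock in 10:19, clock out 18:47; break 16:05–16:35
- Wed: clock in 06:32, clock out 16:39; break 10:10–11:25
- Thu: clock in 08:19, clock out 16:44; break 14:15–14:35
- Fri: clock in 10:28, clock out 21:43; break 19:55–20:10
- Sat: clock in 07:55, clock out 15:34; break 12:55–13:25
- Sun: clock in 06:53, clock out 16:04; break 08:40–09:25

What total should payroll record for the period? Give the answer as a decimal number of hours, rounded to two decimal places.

60.70 hours

Mon: 07:58–18:10 = 10 h 12 min; less 60 min break → 9 h 12 min
Tue: 10:19–18:47 = 8 h 28 min; less 30 min break → 7 h 58 min
Wed: 06:32–16:39 = 10 h 7 min; less 75 min break → 8 h 52 min
Thu: 08:19–16:44 = 8 h 25 min; less 20 min break → 8 h 5 min
Fri: 10:28–21:43 = 11 h 15 min; less 15 min break → 11 h 0 min
Sat: 07:55–15:34 = 7 h 39 min; less 30 min break → 7 h 9 min
Sun: 06:53–16:04 = 9 h 11 min; less 45 min break → 8 h 26 min
Total: 9 h 12 min + 7 h 58 min + 8 h 52 min + 8 h 5 min + 11 h 0 min + 7 h 9 min + 8 h 26 min = 60 h 42 min.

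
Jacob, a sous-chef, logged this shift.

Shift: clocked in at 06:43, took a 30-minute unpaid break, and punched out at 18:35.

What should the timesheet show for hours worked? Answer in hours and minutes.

11 h 22 min

Shift: 06:43–18:35 = 11 h 52 min; less 30 min break → 11 h 22 min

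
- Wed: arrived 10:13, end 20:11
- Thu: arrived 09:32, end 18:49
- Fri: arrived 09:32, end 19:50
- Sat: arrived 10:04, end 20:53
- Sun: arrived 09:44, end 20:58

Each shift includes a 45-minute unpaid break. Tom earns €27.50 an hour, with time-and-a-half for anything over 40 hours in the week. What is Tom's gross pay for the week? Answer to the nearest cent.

€1423.81

Wed: 10:13–20:11 = 9 h 58 min; less 45 min break → 9 h 13 min
Thu: 09:32–18:49 = 9 h 17 min; less 45 min break → 8 h 32 min
Fri: 09:32–19:50 = 10 h 18 min; less 45 min break → 9 h 33 min
Sat: 10:04–20:53 = 10 h 49 min; less 45 min break → 10 h 4 min
Sun: 09:44–20:58 = 11 h 14 min; less 45 min break → 10 h 29 min
Total worked: 47 h 51 min = 2871 min.
Regular 40 h 0 min = 2400 min at €27.50/h; overtime 7 h 51 min = 471 min at €41.25/h.
Pay = (2400 × €27.50 + 471 × €41.25) ÷ 60 = €1423.81.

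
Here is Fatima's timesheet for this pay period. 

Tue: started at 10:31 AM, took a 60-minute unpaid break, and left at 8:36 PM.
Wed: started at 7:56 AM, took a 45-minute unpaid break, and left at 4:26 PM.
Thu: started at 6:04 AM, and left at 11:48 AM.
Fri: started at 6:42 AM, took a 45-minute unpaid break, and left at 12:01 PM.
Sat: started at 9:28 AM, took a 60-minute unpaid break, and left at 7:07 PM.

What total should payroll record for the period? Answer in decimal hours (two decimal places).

35.78 hours

Tue: 10:31 AM–8:36 PM = 10 h 5 min; less 60 min break → 9 h 5 min
Wed: 7:56 AM–4:26 PM = 8 h 30 min; less 45 min break → 7 h 45 min
Thu: 6:04 AM–11:48 AM = 5 h 44 min
Fri: 6:42 AM–12:01 PM = 5 h 19 min; less 45 min break → 4 h 34 min
Sat: 9:28 AM–7:07 PM = 9 h 39 min; less 60 min break → 8 h 39 min
Total: 9 h 5 min + 7 h 45 min + 5 h 44 min + 4 h 34 min + 8 h 39 min = 35 h 47 min.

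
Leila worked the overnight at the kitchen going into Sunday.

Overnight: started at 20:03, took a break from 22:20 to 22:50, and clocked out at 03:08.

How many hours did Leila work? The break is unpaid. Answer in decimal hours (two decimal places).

Overnight: 20:03 → midnight = 3 h 57 min; midnight → 03:08 = 3 h 8 min; span 7 h 5 min; less 30 min break → 6 h 35 min

6.58 hours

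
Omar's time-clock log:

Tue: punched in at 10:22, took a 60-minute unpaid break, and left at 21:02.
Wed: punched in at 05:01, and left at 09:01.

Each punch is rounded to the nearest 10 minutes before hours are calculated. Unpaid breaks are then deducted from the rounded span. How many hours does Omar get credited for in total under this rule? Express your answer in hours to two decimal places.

Tue: in 10:22→10:20, out 21:02→21:00; 10 h 40 min − 60 min = 9 h 40 min
Wed: in 05:01→05:00, out 09:01→09:00; 4 h 0 min
Total credited: 13 h 40 min.

13.67 hours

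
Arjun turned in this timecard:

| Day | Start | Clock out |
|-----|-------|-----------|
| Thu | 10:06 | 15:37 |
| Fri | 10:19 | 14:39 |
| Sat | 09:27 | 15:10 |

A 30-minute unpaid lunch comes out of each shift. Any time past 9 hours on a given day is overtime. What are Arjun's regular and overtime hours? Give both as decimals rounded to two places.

Thu: 10:06–15:37 = 5 h 31 min; less 30 min break → 5 h 1 min
Fri: 10:19–14:39 = 4 h 20 min; less 30 min break → 3 h 50 min
Sat: 09:27–15:10 = 5 h 43 min; less 30 min break → 5 h 13 min
Thu reg 5 h 1 min / OT 0 h 0 min; Fri reg 3 h 50 min / OT 0 h 0 min; Sat reg 5 h 13 min / OT 0 h 0 min.
Totals: regular 14 h 4 min, overtime 0 h 0 min.

Regular 14.07 hours, overtime 0.00 hours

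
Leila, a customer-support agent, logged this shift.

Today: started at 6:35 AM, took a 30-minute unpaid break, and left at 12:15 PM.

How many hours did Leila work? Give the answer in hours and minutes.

5 h 10 min

Today: 6:35 AM–12:15 PM = 5 h 40 min; less 30 min break → 5 h 10 min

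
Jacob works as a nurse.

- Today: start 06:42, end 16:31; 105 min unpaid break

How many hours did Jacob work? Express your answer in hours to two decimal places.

Today: 06:42–16:31 = 9 h 49 min; less 105 min break → 8 h 4 min

8.07 hours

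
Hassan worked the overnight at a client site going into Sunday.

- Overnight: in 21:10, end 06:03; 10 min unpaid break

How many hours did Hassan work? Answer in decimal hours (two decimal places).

8.72 hours

Overnight: 21:10 → midnight = 2 h 50 min; midnight → 06:03 = 6 h 3 min; span 8 h 53 min; less 10 min break → 8 h 43 min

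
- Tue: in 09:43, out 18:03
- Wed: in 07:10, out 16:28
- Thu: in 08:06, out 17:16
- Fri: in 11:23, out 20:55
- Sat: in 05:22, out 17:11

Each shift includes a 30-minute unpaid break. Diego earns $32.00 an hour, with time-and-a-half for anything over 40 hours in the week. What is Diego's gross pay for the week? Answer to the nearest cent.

$1551.20

Tue: 09:43–18:03 = 8 h 20 min; less 30 min break → 7 h 50 min
Wed: 07:10–16:28 = 9 h 18 min; less 30 min break → 8 h 48 min
Thu: 08:06–17:16 = 9 h 10 min; less 30 min break → 8 h 40 min
Fri: 11:23–20:55 = 9 h 32 min; less 30 min break → 9 h 2 min
Sat: 05:22–17:11 = 11 h 49 min; less 30 min break → 11 h 19 min
Total worked: 45 h 39 min = 2739 min.
Regular 40 h 0 min = 2400 min at $32.00/h; overtime 5 h 39 min = 339 min at $48.00/h.
Pay = (2400 × $32.00 + 339 × $48.00) ÷ 60 = $1551.20.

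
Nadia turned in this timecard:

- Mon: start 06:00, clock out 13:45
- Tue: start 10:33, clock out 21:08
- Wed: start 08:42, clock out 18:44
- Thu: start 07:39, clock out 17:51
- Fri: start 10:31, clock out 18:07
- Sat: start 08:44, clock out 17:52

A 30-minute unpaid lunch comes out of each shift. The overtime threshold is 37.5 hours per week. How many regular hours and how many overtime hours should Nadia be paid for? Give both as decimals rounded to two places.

Mon: 06:00–13:45 = 7 h 45 min; less 30 min break → 7 h 15 min
Tue: 10:33–21:08 = 10 h 35 min; less 30 min break → 10 h 5 min
Wed: 08:42–18:44 = 10 h 2 min; less 30 min break → 9 h 32 min
Thu: 07:39–17:51 = 10 h 12 min; less 30 min break → 9 h 42 min
Fri: 10:31–18:07 = 7 h 36 min; less 30 min break → 7 h 6 min
Sat: 08:44–17:52 = 9 h 8 min; less 30 min break → 8 h 38 min
Total worked: 52 h 18 min = 52.30 h.
Threshold 37.5 h → overtime 14 h 48 min, regular 37 h 30 min.

Regular 37.50 hours, overtime 14.80 hours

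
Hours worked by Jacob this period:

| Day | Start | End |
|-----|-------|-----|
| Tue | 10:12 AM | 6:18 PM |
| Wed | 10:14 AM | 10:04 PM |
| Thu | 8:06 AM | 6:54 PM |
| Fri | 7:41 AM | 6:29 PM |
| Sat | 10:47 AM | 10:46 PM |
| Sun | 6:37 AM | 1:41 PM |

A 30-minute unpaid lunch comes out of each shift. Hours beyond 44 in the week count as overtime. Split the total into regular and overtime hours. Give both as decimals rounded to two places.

Regular 44.00 hours, overtime 13.58 hours

Tue: 10:12 AM–6:18 PM = 8 h 6 min; less 30 min break → 7 h 36 min
Wed: 10:14 AM–10:04 PM = 11 h 50 min; less 30 min break → 11 h 20 min
Thu: 8:06 AM–6:54 PM = 10 h 48 min; less 30 min break → 10 h 18 min
Fri: 7:41 AM–6:29 PM = 10 h 48 min; less 30 min break → 10 h 18 min
Sat: 10:47 AM–10:46 PM = 11 h 59 min; less 30 min break → 11 h 29 min
Sun: 6:37 AM–1:41 PM = 7 h 4 min; less 30 min break → 6 h 34 min
Total worked: 57 h 35 min = 57.58 h.
Threshold 44 h → overtime 13 h 35 min, regular 44 h 0 min.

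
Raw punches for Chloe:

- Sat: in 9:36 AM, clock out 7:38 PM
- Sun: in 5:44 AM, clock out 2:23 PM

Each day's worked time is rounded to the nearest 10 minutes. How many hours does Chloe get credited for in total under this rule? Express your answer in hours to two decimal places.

18.67 hours

Sat: 9:36 AM–7:38 PM = 10 h 2 min → rounds to 10 h 0 min
Sun: 5:44 AM–2:23 PM = 8 h 39 min → rounds to 8 h 40 min
Total credited: 18 h 40 min.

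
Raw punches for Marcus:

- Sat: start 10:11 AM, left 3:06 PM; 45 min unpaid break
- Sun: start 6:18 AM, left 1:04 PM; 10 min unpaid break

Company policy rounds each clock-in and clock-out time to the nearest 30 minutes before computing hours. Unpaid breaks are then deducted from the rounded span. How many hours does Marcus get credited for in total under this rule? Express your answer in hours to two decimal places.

10.58 hours

Sat: in 10:11 AM→10:00 AM, out 3:06 PM→3:00 PM; 5 h 0 min − 45 min = 4 h 15 min
Sun: in 6:18 AM→6:30 AM, out 1:04 PM→1:00 PM; 6 h 30 min − 10 min = 6 h 20 min
Total credited: 10 h 35 min.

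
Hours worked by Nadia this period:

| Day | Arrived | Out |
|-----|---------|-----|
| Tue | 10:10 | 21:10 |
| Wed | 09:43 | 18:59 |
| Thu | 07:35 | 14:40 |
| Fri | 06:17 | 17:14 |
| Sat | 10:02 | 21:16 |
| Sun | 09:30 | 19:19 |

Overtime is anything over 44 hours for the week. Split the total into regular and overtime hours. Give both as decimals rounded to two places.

Tue: 10:10–21:10 = 11 h 0 min
Wed: 09:43–18:59 = 9 h 16 min
Thu: 07:35–14:40 = 7 h 5 min
Fri: 06:17–17:14 = 10 h 57 min
Sat: 10:02–21:16 = 11 h 14 min
Sun: 09:30–19:19 = 9 h 49 min
Total worked: 59 h 21 min = 59.35 h.
Threshold 44 h → overtime 15 h 21 min, regular 44 h 0 min.

Regular 44.00 hours, overtime 15.35 hours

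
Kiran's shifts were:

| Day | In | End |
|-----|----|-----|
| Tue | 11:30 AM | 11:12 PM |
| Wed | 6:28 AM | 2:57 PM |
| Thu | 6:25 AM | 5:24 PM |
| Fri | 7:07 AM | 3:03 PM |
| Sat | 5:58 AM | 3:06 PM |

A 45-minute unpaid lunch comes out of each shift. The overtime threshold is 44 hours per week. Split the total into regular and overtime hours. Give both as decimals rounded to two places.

Regular 44.00 hours, overtime 0.48 hours

Tue: 11:30 AM–11:12 PM = 11 h 42 min; less 45 min break → 10 h 57 min
Wed: 6:28 AM–2:57 PM = 8 h 29 min; less 45 min break → 7 h 44 min
Thu: 6:25 AM–5:24 PM = 10 h 59 min; less 45 min break → 10 h 14 min
Fri: 7:07 AM–3:03 PM = 7 h 56 min; less 45 min break → 7 h 11 min
Sat: 5:58 AM–3:06 PM = 9 h 8 min; less 45 min break → 8 h 23 min
Total worked: 44 h 29 min = 44.48 h.
Threshold 44 h → overtime 0 h 29 min, regular 44 h 0 min.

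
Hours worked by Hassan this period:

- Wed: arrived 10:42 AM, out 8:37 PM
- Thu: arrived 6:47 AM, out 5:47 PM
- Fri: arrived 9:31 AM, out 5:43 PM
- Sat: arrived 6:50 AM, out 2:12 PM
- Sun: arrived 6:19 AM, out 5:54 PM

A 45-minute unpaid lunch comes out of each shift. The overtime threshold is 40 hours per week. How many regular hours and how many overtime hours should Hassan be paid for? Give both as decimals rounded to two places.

Wed: 10:42 AM–8:37 PM = 9 h 55 min; less 45 min break → 9 h 10 min
Thu: 6:47 AM–5:47 PM = 11 h 0 min; less 45 min break → 10 h 15 min
Fri: 9:31 AM–5:43 PM = 8 h 12 min; less 45 min break → 7 h 27 min
Sat: 6:50 AM–2:12 PM = 7 h 22 min; less 45 min break → 6 h 37 min
Sun: 6:19 AM–5:54 PM = 11 h 35 min; less 45 min break → 10 h 50 min
Total worked: 44 h 19 min = 44.32 h.
Threshold 40 h → overtime 4 h 19 min, regular 40 h 0 min.

Regular 40.00 hours, overtime 4.32 hours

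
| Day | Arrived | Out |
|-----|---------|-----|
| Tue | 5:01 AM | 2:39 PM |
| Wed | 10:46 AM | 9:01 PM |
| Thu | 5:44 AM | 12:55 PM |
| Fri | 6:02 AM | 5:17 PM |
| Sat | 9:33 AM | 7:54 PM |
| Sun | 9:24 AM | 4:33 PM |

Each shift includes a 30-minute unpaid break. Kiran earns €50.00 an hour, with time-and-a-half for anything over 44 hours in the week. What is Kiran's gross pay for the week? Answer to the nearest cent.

Tue: 5:01 AM–2:39 PM = 9 h 38 min; less 30 min break → 9 h 8 min
Wed: 10:46 AM–9:01 PM = 10 h 15 min; less 30 min break → 9 h 45 min
Thu: 5:44 AM–12:55 PM = 7 h 11 min; less 30 min break → 6 h 41 min
Fri: 6:02 AM–5:17 PM = 11 h 15 min; less 30 min break → 10 h 45 min
Sat: 9:33 AM–7:54 PM = 10 h 21 min; less 30 min break → 9 h 51 min
Sun: 9:24 AM–4:33 PM = 7 h 9 min; less 30 min break → 6 h 39 min
Total worked: 52 h 49 min = 3169 min.
Regular 44 h 0 min = 2640 min at €50.00/h; overtime 8 h 49 min = 529 min at €75.00/h.
Pay = (2640 × €50.00 + 529 × €75.00) ÷ 60 = €2861.25.

€2861.25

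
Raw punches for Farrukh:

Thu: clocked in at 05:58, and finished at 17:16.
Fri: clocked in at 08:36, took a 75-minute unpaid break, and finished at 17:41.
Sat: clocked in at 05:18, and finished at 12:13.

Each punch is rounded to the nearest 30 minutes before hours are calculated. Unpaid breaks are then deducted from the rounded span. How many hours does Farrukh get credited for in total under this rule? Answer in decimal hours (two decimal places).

Thu: in 05:58→06:00, out 17:16→17:30; 11 h 30 min
Fri: in 08:36→08:30, out 17:41→17:30; 9 h 0 min − 75 min = 7 h 45 min
Sat: in 05:18→05:30, out 12:13→12:00; 6 h 30 min
Total credited: 25 h 45 min.

25.75 hours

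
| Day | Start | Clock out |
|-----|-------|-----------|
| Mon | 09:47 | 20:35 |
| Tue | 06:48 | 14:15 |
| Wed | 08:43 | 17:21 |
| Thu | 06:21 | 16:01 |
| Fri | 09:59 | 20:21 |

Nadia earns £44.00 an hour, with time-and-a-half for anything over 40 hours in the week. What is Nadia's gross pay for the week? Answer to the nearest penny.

Mon: 09:47–20:35 = 10 h 48 min
Tue: 06:48–14:15 = 7 h 27 min
Wed: 08:43–17:21 = 8 h 38 min
Thu: 06:21–16:01 = 9 h 40 min
Fri: 09:59–20:21 = 10 h 22 min
Total worked: 46 h 55 min = 2815 min.
Regular 40 h 0 min = 2400 min at £44.00/h; overtime 6 h 55 min = 415 min at £66.00/h.
Pay = (2400 × £44.00 + 415 × £66.00) ÷ 60 = £2216.50.

£2216.50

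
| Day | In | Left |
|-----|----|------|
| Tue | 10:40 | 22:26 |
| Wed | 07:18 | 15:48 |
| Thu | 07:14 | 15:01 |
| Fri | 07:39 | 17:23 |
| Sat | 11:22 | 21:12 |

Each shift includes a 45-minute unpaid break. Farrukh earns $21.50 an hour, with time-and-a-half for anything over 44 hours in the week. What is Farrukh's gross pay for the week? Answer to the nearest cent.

Tue: 10:40–22:26 = 11 h 46 min; less 45 min break → 11 h 1 min
Wed: 07:18–15:48 = 8 h 30 min; less 45 min break → 7 h 45 min
Thu: 07:14–15:01 = 7 h 47 min; less 45 min break → 7 h 2 min
Fri: 07:39–17:23 = 9 h 44 min; less 45 min break → 8 h 59 min
Sat: 11:22–21:12 = 9 h 50 min; less 45 min break → 9 h 5 min
Total worked: 43 h 52 min = 2632 min.
Regular 43 h 52 min = 2632 min at $21.50/h; overtime 0 h 0 min = 0 min at $32.25/h.
Pay = (2632 × $21.50 + 0 × $32.25) ÷ 60 = $943.13.

$943.13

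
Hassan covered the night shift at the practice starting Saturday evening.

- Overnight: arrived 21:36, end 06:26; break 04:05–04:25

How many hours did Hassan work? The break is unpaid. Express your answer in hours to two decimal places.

Overnight: 21:36 → midnight = 2 h 24 min; midnight → 06:26 = 6 h 26 min; span 8 h 50 min; less 20 min break → 8 h 30 min

8.50 hours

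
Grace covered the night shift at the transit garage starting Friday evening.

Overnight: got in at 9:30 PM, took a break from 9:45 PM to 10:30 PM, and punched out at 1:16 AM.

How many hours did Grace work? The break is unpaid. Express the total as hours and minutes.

Overnight: 9:30 PM → midnight = 2 h 30 min; midnight → 1:16 AM = 1 h 16 min; span 3 h 46 min; less 45 min break → 3 h 1 min

3 h 1 min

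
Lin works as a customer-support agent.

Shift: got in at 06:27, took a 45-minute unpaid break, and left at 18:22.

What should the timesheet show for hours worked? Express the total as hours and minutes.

Shift: 06:27–18:22 = 11 h 55 min; less 45 min break → 11 h 10 min

11 h 10 min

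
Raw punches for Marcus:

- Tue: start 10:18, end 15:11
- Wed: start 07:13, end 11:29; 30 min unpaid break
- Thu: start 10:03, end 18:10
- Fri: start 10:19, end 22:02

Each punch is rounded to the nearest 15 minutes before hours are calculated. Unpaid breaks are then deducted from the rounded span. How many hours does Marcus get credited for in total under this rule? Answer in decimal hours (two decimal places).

28.75 hours

Tue: in 10:18→10:15, out 15:11→15:15; 5 h 0 min
Wed: in 07:13→07:15, out 11:29→11:30; 4 h 15 min − 30 min = 3 h 45 min
Thu: in 10:03→10:00, out 18:10→18:15; 8 h 15 min
Fri: in 10:19→10:15, out 22:02→22:00; 11 h 45 min
Total credited: 28 h 45 min.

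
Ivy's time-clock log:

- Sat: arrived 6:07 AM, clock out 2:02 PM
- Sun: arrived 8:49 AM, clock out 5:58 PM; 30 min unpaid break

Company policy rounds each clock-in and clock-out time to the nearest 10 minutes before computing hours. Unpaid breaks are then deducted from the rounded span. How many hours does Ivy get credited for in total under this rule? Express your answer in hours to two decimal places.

16.50 hours

Sat: in 6:07 AM→6:10 AM, out 2:02 PM→2:00 PM; 7 h 50 min
Sun: in 8:49 AM→8:50 AM, out 5:58 PM→6:00 PM; 9 h 10 min − 30 min = 8 h 40 min
Total credited: 16 h 30 min.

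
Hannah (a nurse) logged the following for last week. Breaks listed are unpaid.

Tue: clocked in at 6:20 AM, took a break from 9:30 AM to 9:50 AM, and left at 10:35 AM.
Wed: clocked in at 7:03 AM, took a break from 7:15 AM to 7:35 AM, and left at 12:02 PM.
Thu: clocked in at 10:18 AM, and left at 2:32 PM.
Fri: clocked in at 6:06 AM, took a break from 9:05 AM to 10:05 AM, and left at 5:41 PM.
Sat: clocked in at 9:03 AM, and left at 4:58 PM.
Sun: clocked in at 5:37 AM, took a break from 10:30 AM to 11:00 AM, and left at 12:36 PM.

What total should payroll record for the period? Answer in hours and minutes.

37 h 47 min

Tue: 6:20 AM–10:35 AM = 4 h 15 min; less 20 min break → 3 h 55 min
Wed: 7:03 AM–12:02 PM = 4 h 59 min; less 20 min break → 4 h 39 min
Thu: 10:18 AM–2:32 PM = 4 h 14 min
Fri: 6:06 AM–5:41 PM = 11 h 35 min; less 60 min break → 10 h 35 min
Sat: 9:03 AM–4:58 PM = 7 h 55 min
Sun: 5:37 AM–12:36 PM = 6 h 59 min; less 30 min break → 6 h 29 min
Total: 3 h 55 min + 4 h 39 min + 4 h 14 min + 10 h 35 min + 7 h 55 min + 6 h 29 min = 37 h 47 min.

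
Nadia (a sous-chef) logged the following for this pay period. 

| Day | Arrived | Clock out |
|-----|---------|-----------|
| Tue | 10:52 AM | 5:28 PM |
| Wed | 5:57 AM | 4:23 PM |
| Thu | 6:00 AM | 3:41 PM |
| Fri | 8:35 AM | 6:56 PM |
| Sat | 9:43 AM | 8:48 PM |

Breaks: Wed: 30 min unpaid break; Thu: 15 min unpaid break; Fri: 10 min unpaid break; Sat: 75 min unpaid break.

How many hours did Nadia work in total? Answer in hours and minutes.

Tue: 10:52 AM–5:28 PM = 6 h 36 min
Wed: 5:57 AM–4:23 PM = 10 h 26 min; less 30 min break → 9 h 56 min
Thu: 6:00 AM–3:41 PM = 9 h 41 min; less 15 min break → 9 h 26 min
Fri: 8:35 AM–6:56 PM = 10 h 21 min; less 10 min break → 10 h 11 min
Sat: 9:43 AM–8:48 PM = 11 h 5 min; less 75 min break → 9 h 50 min
Total: 6 h 36 min + 9 h 56 min + 9 h 26 min + 10 h 11 min + 9 h 50 min = 45 h 59 min.

45 h 59 min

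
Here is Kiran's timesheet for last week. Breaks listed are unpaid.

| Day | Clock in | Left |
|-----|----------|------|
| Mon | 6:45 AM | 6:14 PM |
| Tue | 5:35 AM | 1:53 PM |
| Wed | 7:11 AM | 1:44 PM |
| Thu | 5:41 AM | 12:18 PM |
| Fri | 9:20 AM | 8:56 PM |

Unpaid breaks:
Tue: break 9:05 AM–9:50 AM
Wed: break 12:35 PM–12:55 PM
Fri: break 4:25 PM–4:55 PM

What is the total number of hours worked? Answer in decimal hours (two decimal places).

42.97 hours

Mon: 6:45 AM–6:14 PM = 11 h 29 min
Tue: 5:35 AM–1:53 PM = 8 h 18 min; less 45 min break → 7 h 33 min
Wed: 7:11 AM–1:44 PM = 6 h 33 min; less 20 min break → 6 h 13 min
Thu: 5:41 AM–12:18 PM = 6 h 37 min
Fri: 9:20 AM–8:56 PM = 11 h 36 min; less 30 min break → 11 h 6 min
Total: 11 h 29 min + 7 h 33 min + 6 h 13 min + 6 h 37 min + 11 h 6 min = 42 h 58 min.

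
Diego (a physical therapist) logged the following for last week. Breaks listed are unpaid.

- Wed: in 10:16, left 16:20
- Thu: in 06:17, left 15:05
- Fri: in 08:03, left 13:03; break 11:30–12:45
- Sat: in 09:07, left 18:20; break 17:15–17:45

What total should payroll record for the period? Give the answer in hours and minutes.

27 h 20 min

Wed: 10:16–16:20 = 6 h 4 min
Thu: 06:17–15:05 = 8 h 48 min
Fri: 08:03–13:03 = 5 h 0 min; less 75 min break → 3 h 45 min
Sat: 09:07–18:20 = 9 h 13 min; less 30 min break → 8 h 43 min
Total: 6 h 4 min + 8 h 48 min + 3 h 45 min + 8 h 43 min = 27 h 20 min.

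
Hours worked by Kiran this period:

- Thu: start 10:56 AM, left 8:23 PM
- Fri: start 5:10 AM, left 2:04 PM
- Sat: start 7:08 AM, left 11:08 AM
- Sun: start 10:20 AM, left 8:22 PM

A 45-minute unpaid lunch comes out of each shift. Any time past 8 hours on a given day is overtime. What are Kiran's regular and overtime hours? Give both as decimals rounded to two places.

Regular 27.25 hours, overtime 2.13 hours

Thu: 10:56 AM–8:23 PM = 9 h 27 min; less 45 min break → 8 h 42 min
Fri: 5:10 AM–2:04 PM = 8 h 54 min; less 45 min break → 8 h 9 min
Sat: 7:08 AM–11:08 AM = 4 h 0 min; less 45 min break → 3 h 15 min
Sun: 10:20 AM–8:22 PM = 10 h 2 min; less 45 min break → 9 h 17 min
Thu reg 8 h 0 min / OT 0 h 42 min; Fri reg 8 h 0 min / OT 0 h 9 min; Sat reg 3 h 15 min / OT 0 h 0 min; Sun reg 8 h 0 min / OT 1 h 17 min.
Totals: regular 27 h 15 min, overtime 2 h 8 min.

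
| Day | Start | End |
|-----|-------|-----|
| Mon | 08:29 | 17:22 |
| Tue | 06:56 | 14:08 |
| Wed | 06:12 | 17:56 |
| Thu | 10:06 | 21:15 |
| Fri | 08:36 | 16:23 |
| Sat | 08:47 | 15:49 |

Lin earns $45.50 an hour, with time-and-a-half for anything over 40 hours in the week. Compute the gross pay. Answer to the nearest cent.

$2760.71

Mon: 08:29–17:22 = 8 h 53 min
Tue: 06:56–14:08 = 7 h 12 min
Wed: 06:12–17:56 = 11 h 44 min
Thu: 10:06–21:15 = 11 h 9 min
Fri: 08:36–16:23 = 7 h 47 min
Sat: 08:47–15:49 = 7 h 2 min
Total worked: 53 h 47 min = 3227 min.
Regular 40 h 0 min = 2400 min at $45.50/h; overtime 13 h 47 min = 827 min at $68.25/h.
Pay = (2400 × $45.50 + 827 × $68.25) ÷ 60 = $2760.71.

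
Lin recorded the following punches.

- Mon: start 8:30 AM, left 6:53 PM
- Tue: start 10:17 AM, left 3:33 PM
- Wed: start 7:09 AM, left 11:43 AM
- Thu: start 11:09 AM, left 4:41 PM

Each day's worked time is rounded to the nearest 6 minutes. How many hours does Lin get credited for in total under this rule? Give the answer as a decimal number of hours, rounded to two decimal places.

25.80 hours

Mon: 8:30 AM–6:53 PM = 10 h 23 min → rounds to 10 h 24 min
Tue: 10:17 AM–3:33 PM = 5 h 16 min → rounds to 5 h 18 min
Wed: 7:09 AM–11:43 AM = 4 h 34 min → rounds to 4 h 36 min
Thu: 11:09 AM–4:41 PM = 5 h 32 min → rounds to 5 h 30 min
Total credited: 25 h 48 min.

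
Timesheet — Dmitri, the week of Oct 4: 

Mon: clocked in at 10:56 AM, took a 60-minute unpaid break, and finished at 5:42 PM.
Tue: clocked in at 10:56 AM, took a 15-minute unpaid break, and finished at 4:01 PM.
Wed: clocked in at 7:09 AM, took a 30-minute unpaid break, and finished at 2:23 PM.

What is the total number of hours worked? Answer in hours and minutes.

Mon: 10:56 AM–5:42 PM = 6 h 46 min; less 60 min break → 5 h 46 min
Tue: 10:56 AM–4:01 PM = 5 h 5 min; less 15 min break → 4 h 50 min
Wed: 7:09 AM–2:23 PM = 7 h 14 min; less 30 min break → 6 h 44 min
Total: 5 h 46 min + 4 h 50 min + 6 h 44 min = 17 h 20 min.

17 h 20 min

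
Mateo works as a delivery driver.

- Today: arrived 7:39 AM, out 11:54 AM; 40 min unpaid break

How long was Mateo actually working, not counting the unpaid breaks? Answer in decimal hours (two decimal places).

3.58 hours

Today: 7:39 AM–11:54 AM = 4 h 15 min; less 40 min break → 3 h 35 min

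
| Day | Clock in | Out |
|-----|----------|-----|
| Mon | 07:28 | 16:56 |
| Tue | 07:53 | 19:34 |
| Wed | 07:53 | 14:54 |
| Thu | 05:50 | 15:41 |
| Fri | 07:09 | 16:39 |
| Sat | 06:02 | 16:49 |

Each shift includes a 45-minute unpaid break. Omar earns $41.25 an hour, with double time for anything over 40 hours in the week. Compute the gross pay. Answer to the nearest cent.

$2788.50

Mon: 07:28–16:56 = 9 h 28 min; less 45 min break → 8 h 43 min
Tue: 07:53–19:34 = 11 h 41 min; less 45 min break → 10 h 56 min
Wed: 07:53–14:54 = 7 h 1 min; less 45 min break → 6 h 16 min
Thu: 05:50–15:41 = 9 h 51 min; less 45 min break → 9 h 6 min
Fri: 07:09–16:39 = 9 h 30 min; less 45 min break → 8 h 45 min
Sat: 06:02–16:49 = 10 h 47 min; less 45 min break → 10 h 2 min
Total worked: 53 h 48 min = 3228 min.
Regular 40 h 0 min = 2400 min at $41.25/h; overtime 13 h 48 min = 828 min at $82.50/h.
Pay = (2400 × $41.25 + 828 × $82.50) ÷ 60 = $2788.50.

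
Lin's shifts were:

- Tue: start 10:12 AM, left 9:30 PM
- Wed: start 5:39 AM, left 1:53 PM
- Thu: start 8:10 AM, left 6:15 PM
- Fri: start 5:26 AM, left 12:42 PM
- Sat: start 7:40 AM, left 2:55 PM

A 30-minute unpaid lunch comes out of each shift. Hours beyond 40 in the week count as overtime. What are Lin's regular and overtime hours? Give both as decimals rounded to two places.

Regular 40.00 hours, overtime 1.63 hours

Tue: 10:12 AM–9:30 PM = 11 h 18 min; less 30 min break → 10 h 48 min
Wed: 5:39 AM–1:53 PM = 8 h 14 min; less 30 min break → 7 h 44 min
Thu: 8:10 AM–6:15 PM = 10 h 5 min; less 30 min break → 9 h 35 min
Fri: 5:26 AM–12:42 PM = 7 h 16 min; less 30 min break → 6 h 46 min
Sat: 7:40 AM–2:55 PM = 7 h 15 min; less 30 min break → 6 h 45 min
Total worked: 41 h 38 min = 41.63 h.
Threshold 40 h → overtime 1 h 38 min, regular 40 h 0 min.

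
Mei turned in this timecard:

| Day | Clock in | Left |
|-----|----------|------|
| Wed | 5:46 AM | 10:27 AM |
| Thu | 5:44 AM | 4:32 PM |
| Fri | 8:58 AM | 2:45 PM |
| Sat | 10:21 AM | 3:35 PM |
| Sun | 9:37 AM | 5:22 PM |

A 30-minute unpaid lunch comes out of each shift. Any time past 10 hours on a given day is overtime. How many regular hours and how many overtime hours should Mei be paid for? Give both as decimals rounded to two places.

Regular 31.45 hours, overtime 0.30 hours

Wed: 5:46 AM–10:27 AM = 4 h 41 min; less 30 min break → 4 h 11 min
Thu: 5:44 AM–4:32 PM = 10 h 48 min; less 30 min break → 10 h 18 min
Fri: 8:58 AM–2:45 PM = 5 h 47 min; less 30 min break → 5 h 17 min
Sat: 10:21 AM–3:35 PM = 5 h 14 min; less 30 min break → 4 h 44 min
Sun: 9:37 AM–5:22 PM = 7 h 45 min; less 30 min break → 7 h 15 min
Wed reg 4 h 11 min / OT 0 h 0 min; Thu reg 10 h 0 min / OT 0 h 18 min; Fri reg 5 h 17 min / OT 0 h 0 min; Sat reg 4 h 44 min / OT 0 h 0 min; Sun reg 7 h 15 min / OT 0 h 0 min.
Totals: regular 31 h 27 min, overtime 0 h 18 min.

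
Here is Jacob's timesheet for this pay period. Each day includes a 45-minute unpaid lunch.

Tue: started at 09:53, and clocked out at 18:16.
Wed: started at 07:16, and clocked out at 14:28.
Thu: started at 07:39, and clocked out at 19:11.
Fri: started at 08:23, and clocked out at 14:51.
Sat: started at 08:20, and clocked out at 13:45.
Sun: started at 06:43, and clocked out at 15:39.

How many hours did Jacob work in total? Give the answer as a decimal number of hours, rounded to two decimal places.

Tue: 09:53–18:16 = 8 h 23 min; less 45 min break → 7 h 38 min
Wed: 07:16–14:28 = 7 h 12 min; less 45 min break → 6 h 27 min
Thu: 07:39–19:11 = 11 h 32 min; less 45 min break → 10 h 47 min
Fri: 08:23–14:51 = 6 h 28 min; less 45 min break → 5 h 43 min
Sat: 08:20–13:45 = 5 h 25 min; less 45 min break → 4 h 40 min
Sun: 06:43–15:39 = 8 h 56 min; less 45 min break → 8 h 11 min
Total: 7 h 38 min + 6 h 27 min + 10 h 47 min + 5 h 43 min + 4 h 40 min + 8 h 11 min = 43 h 26 min.

43.43 hours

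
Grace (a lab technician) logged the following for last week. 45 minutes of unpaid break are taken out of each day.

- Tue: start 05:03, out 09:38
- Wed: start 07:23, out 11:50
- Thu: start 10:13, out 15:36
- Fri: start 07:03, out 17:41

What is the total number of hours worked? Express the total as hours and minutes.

Tue: 05:03–09:38 = 4 h 35 min; less 45 min break → 3 h 50 min
Wed: 07:23–11:50 = 4 h 27 min; less 45 min break → 3 h 42 min
Thu: 10:13–15:36 = 5 h 23 min; less 45 min break → 4 h 38 min
Fri: 07:03–17:41 = 10 h 38 min; less 45 min break → 9 h 53 min
Total: 3 h 50 min + 3 h 42 min + 4 h 38 min + 9 h 53 min = 22 h 3 min.

22 h 3 min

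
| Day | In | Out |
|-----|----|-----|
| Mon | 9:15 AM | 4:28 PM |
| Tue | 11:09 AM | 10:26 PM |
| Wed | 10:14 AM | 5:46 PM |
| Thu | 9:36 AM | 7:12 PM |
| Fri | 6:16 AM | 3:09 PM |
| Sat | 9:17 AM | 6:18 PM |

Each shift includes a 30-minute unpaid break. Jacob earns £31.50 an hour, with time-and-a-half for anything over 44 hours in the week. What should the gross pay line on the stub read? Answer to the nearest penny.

Mon: 9:15 AM–4:28 PM = 7 h 13 min; less 30 min break → 6 h 43 min
Tue: 11:09 AM–10:26 PM = 11 h 17 min; less 30 min break → 10 h 47 min
Wed: 10:14 AM–5:46 PM = 7 h 32 min; less 30 min break → 7 h 2 min
Thu: 9:36 AM–7:12 PM = 9 h 36 min; less 30 min break → 9 h 6 min
Fri: 6:16 AM–3:09 PM = 8 h 53 min; less 30 min break → 8 h 23 min
Sat: 9:17 AM–6:18 PM = 9 h 1 min; less 30 min break → 8 h 31 min
Total worked: 50 h 32 min = 3032 min.
Regular 44 h 0 min = 2640 min at £31.50/h; overtime 6 h 32 min = 392 min at £47.25/h.
Pay = (2640 × £31.50 + 392 × £47.25) ÷ 60 = £1694.70.

£1694.70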